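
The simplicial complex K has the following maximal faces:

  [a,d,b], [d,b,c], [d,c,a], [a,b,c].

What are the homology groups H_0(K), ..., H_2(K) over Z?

We work with the vertex ordering a < b < c < d. The simplices of K, each written with vertices in increasing order, are:

  0-simplices (4): a, b, c, d
  1-simplices (6): ab, ac, ad, bc, bd, cd
  2-simplices (4): abc, abd, acd, bcd

so the chain groups are C_0 ≅ Z^4, C_1 ≅ Z^6, C_2 ≅ Z^4.

Boundary ∂_1: C_1 → C_0 sends each edge [p,q] (with p < q) to q − p. For instance
  ∂ab = b − a.
The resulting 4×6 matrix has rank 3, and its Smith normal form has invariant factors (1,1,1).

The boundary map ∂_2: C_2 → C_1 maps a triangle to the signed sum of its edges. For instance
  ∂abd = bd − ad + ab,
  ∂acd = cd − ad + ac.
As a 6×4 matrix over Z this has rank 3, with invariant factors (1,1,1).

Computing H_k = (kernel of ∂_k) / (image of ∂_{k+1}):

  H_0: rank C_0 − rank ∂_1 = 4 − 3 = 1, and the invariant factors of ∂_1 are all 1, so H_0 = Z.
  H_1: rank ker ∂_1 − rank ∂_2 = (6 − 3) − 3 = 0, and the invariant factors of ∂_2 are all 1, so H_1 = 0.
  H_2: rank ker ∂_2 − rank ∂_3 = (4 − 3) − 0 = 1, and there is no ∂_3, so H_2 = Z.

(K is a triangulation of the 2-sphere S^2.)

H_0 = Z,  H_1 = 0,  H_2 = Z.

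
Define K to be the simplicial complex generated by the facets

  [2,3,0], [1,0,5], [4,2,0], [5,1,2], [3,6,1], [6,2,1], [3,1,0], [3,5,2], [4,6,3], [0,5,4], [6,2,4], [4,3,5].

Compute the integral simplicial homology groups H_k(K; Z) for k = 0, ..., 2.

H_0 ≅ Z,  H_1 ≅ Z/2Z,  H_2 = 0.

Take the total order 0 < 1 < 2 < 3 < 4 < 5 < 6 on the vertex set. Then K (dimension 2) consists of the simplices:

  0-simplices (7): [0], [1], [2], [3], [4], [5], [6]
  1-simplices (18): [0,1], [0,2], [0,3], [0,4], [0,5], [1,2], [1,3], [1,5], [1,6], [2,3], [2,4], [2,5], [2,6], [3,4], [3,5], [3,6], [4,5], [4,6]
  2-simplices (12): [0,1,3], [0,1,5], [0,2,3], [0,2,4], [0,4,5], [1,2,5], [1,2,6], [1,3,6], [2,3,5], [2,4,6], [3,4,5], [3,4,6]

Hence C_0 ≅ Z^7, C_1 ≅ Z^18, C_2 ≅ Z^12.

The boundary map ∂_1: C_1 → C_0 is given by ∂[p,q] = [q] − [p].
The resulting 7×18 matrix has rank 6, and its Smith normal form has invariant factors (1,1,1,1,1,1).

The boundary map ∂_2: C_2 → C_1 sends each 2-simplex [p,q,r] to [q,r] − [p,r] + [p,q]. For instance
  ∂[3,4,5] = [4,5] − [3,5] + [3,4],
  ∂[0,4,5] = [4,5] − [0,5] + [0,4].
The resulting 18×12 matrix has rank 12, and its Smith normal form has invariant factors (1,1,1,1,1,1,1,1,1,1,1,2).

From H_k ≅ ker(∂_k) / im(∂_{k+1}) we obtain:

  H_0: rank C_0 − rank ∂_1 = 7 − 6 = 1, and the invariant factors of ∂_1 are all 1, so H_0 = Z.
  H_1: rank ker ∂_1 − rank ∂_2 = (18 − 6) − 12 = 0, and ∂_2 has invariant factor 2 > 1, so H_1 = Z/2Z.
  H_2: rank ker ∂_2 − rank ∂_3 = (12 − 12) − 0 = 0, and there is no ∂_3, so H_2 = 0.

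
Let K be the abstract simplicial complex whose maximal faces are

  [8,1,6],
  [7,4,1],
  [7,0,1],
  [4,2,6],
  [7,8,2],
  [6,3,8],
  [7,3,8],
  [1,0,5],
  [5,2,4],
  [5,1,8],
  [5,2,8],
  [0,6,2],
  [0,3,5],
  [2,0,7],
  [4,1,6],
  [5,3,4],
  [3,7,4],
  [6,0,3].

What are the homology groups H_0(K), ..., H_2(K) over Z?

H_0 ≅ Z,  H_1 ≅ Z^2,  H_2 ≅ Z.

Order the vertices as 0 < 1 < 2 < 3 < 4 < 5 < 6 < 7 < 8. Listing each simplex with vertices in this order, K has dimension 2 with simplices:

  0-simplices (9): [0], [1], [2], [3], [4], [5], [6], [7], [8]
  1-simplices (27): (27 of them)
  2-simplices (18): [0,1,5], [0,1,7], [0,2,6], [0,2,7], [0,3,5], [0,3,6], [1,4,6], [1,4,7], [1,5,8], [1,6,8], [2,4,5], [2,4,6], [2,5,8], [2,7,8], [3,4,5], [3,4,7], [3,6,8], [3,7,8]

so the chain groups are C_0 ≅ Z^9, C_1 ≅ Z^27, C_2 ≅ Z^18.

Boundary ∂_1: C_1 → C_0 is given by ∂[p,q] = [q] − [p].
The resulting 9×27 matrix has rank 8, and its Smith normal form has invariant factors (1,1,1,1,1,1,1,1).

Boundary ∂_2: C_2 → C_1 maps a triangle to the signed sum of its edges. For instance
  ∂[1,5,8] = [5,8] − [1,8] + [1,5],
  ∂[3,6,8] = [6,8] − [3,8] + [3,6].
The 27×18 boundary matrix has rank 17 and Smith normal form diag(1,1,1,1,1,1,1,1,1,1,1,1,1,1,1,1,1).

Computing H_k = (kernel of ∂_k) / (image of ∂_{k+1}):

  H_0: rank C_0 − rank ∂_1 = 9 − 8 = 1, and the invariant factors of ∂_1 are all 1, so H_0 ≅ Z.
  H_1: rank ker ∂_1 − rank ∂_2 = (27 − 8) − 17 = 2, and the invariant factors of ∂_2 are all 1, so H_1 ≅ Z^2.
  H_2: rank ker ∂_2 − rank ∂_3 = (18 − 17) − 0 = 1, and there is no ∂_3, so H_2 ≅ Z.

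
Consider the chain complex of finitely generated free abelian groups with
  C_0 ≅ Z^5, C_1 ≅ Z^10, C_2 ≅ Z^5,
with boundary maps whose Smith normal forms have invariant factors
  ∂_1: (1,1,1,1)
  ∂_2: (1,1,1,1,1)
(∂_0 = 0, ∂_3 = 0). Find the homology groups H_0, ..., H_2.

H_0: b_0 = 5 − 0 − 4 = 1; torsion from ∂_1 factors > 1: none. So H_0 ≅ Z.
H_1: b_1 = 10 − 4 − 5 = 1; torsion from ∂_2 factors > 1: none. So H_1 ≅ Z.
H_2: b_2 = 5 − 5 − 0 = 0; torsion from ∂_3 factors > 1: none. So H_2 ≅ 0.

H_0 ≅ Z,  H_1 ≅ Z,  H_2 = 0.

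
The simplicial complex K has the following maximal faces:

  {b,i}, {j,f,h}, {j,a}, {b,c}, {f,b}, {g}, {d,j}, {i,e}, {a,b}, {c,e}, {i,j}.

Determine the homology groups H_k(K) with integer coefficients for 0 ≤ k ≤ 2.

Order the vertices as a < b < c < d < e < f < g < h < i < j. Listing each simplex with vertices in this order, K has dimension 2 with simplices:

  0-simplices (10): a, b, c, d, e, f, g, h, i, j
  1-simplices (12): ab, aj, bc, bf, bi, ce, dj, ei, fh, fj, hj, ij
  2-simplices (1): fhj

Hence C_0 ≅ Z^10, C_1 ≅ Z^12, C_2 ≅ Z^1.

Boundary ∂_1: C_1 → C_0 sends each edge [p,q] (with p < q) to q − p.
As a 10×12 matrix over Z this has rank 8, with invariant factors (1,1,1,1,1,1,1,1).

The boundary map ∂_2: C_2 → C_1 acts by ∂[p,q,r] = [q,r] − [p,r] + [p,q]. For instance
  ∂fhj = hj − fj + fh.
The resulting 12×1 matrix has rank 1, and its Smith normal form has invariant factors (1).

Reading off H_k = ker ∂_k / im ∂_{k+1}:

  H_0: rank C_0 − rank ∂_1 = 10 − 8 = 2, and the invariant factors of ∂_1 are all 1, so H_0 = Z^2.
  H_1: rank ker ∂_1 − rank ∂_2 = (12 − 8) − 1 = 3, and the invariant factors of ∂_2 are all 1, so H_1 = Z^3.
  H_2: rank ker ∂_2 − rank ∂_3 = (1 − 1) − 0 = 0, and there is no ∂_3, so H_2 = 0.

H_0 ≅ Z^2,  H_1 ≅ Z^3,  H_2 = 0.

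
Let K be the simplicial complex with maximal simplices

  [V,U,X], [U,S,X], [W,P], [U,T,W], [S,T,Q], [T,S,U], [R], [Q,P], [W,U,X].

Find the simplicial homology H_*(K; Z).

H_0 = Z^2,  H_1 = Z,  H_2 = 0.

Fix the vertex order P < Q < R < S < T < U < V < W < X and write every simplex with vertices in increasing order. Then dim K = 2 and the simplices of K are:

  0-simplices (9): P, Q, R, S, T, U, V, W, X
  1-simplices (14): PQ, PW, QS, QT, ST, SU, SX, TU, TW, UV, UW, UX, VX, WX
  2-simplices (6): QST, STU, SUX, TUW, UVX, UWX

giving chain groups C_0 ≅ Z^9, C_1 ≅ Z^14, C_2 ≅ Z^6.

The boundary map ∂_1: C_1 → C_0 is given by ∂[p,q] = [q] − [p].
The resulting 9×14 matrix has rank 7, and its Smith normal form has invariant factors (1,1,1,1,1,1,1).

The boundary map ∂_2: C_2 → C_1 sends each 2-simplex [p,q,r] to [q,r] − [p,r] + [p,q]. For instance
  ∂SUX = UX − SX + SU,
  ∂UWX = WX − UX + UW.
As a 14×6 matrix over Z this has rank 6, with invariant factors (1,1,1,1,1,1).

Now H_k = ker ∂_k / im ∂_{k+1}, so:

  H_0: rank C_0 − rank ∂_1 = 9 − 7 = 2, and the invariant factors of ∂_1 are all 1, so H_0 ≅ Z^2.
  H_1: rank ker ∂_1 − rank ∂_2 = (14 − 7) − 6 = 1, and the invariant factors of ∂_2 are all 1, so H_1 ≅ Z.
  H_2: rank ker ∂_2 − rank ∂_3 = (6 − 6) − 0 = 0, and there is no ∂_3, so H_2 ≅ 0.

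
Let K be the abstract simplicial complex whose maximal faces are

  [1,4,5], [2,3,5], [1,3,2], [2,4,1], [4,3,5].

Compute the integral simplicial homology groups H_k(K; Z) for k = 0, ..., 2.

H_0 ≅ Z,  H_1 ≅ Z,  H_2 = 0.

We work with the vertex ordering 1 < 2 < 3 < 4 < 5. The simplices of K, each written with vertices in increasing order, are:

  0-simplices (5): [1], [2], [3], [4], [5]
  1-simplices (10): [1,2], [1,3], [1,4], [1,5], [2,3], [2,4], [2,5], [3,4], [3,5], [4,5]
  2-simplices (5): [1,2,3], [1,2,4], [1,4,5], [2,3,5], [3,4,5]

Hence C_0 ≅ Z^5, C_1 ≅ Z^10, C_2 ≅ Z^5.

∂_1: C_1 → C_0 sends each edge [p,q] (with p < q) to q − p.
This gives a 5×10 integer matrix of rank 4; reducing to Smith normal form yields diagonal entries (1,1,1,1).

∂_2: C_2 → C_1 acts by ∂[p,q,r] = [q,r] − [p,r] + [p,q]. For instance
  ∂[3,4,5] = [4,5] − [3,5] + [3,4],
  ∂[2,3,5] = [3,5] − [2,5] + [2,3].
This gives a 10×5 integer matrix of rank 5; reducing to Smith normal form yields diagonal entries (1,1,1,1,1).

Computing H_k = (kernel of ∂_k) / (image of ∂_{k+1}):

  H_0: rank C_0 − rank ∂_1 = 5 − 4 = 1, and the invariant factors of ∂_1 are all 1, so H_0 = Z.
  H_1: rank ker ∂_1 − rank ∂_2 = (10 − 4) − 5 = 1, and the invariant factors of ∂_2 are all 1, so H_1 = Z.
  H_2: rank ker ∂_2 − rank ∂_3 = (5 − 5) − 0 = 0, and there is no ∂_3, so H_2 = 0.

As a check, the Euler characteristic is 5 − 10 + 5 = 0, which agrees with 1 − 1 + 0 = 0.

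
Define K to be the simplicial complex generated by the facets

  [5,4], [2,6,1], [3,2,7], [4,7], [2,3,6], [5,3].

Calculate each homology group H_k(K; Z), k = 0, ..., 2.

We work with the vertex ordering 1 < 2 < 3 < 4 < 5 < 6 < 7. The simplices of K, each written with vertices in increasing order, are:

  0-simplices (7): [1], [2], [3], [4], [5], [6], [7]
  1-simplices (10): [1,2], [1,6], [2,3], [2,6], [2,7], [3,5], [3,6], [3,7], [4,5], [4,7]
  2-simplices (3): [1,2,6], [2,3,6], [2,3,7]

giving chain groups C_0 ≅ Z^7, C_1 ≅ Z^10, C_2 ≅ Z^3.

∂_1: C_1 → C_0 sends each edge [p,q] (with p < q) to q − p. For instance
  ∂[4,7] = [7] − [4].
This gives a 7×10 integer matrix of rank 6; reducing to Smith normal form yields diagonal entries (1,1,1,1,1,1).

Boundary ∂_2: C_2 → C_1 acts by ∂[p,q,r] = [q,r] − [p,r] + [p,q]. For instance
  ∂[1,2,6] = [2,6] − [1,6] + [1,2],
  ∂[2,3,7] = [3,7] − [2,7] + [2,3].
As a 10×3 matrix over Z this has rank 3, with invariant factors (1,1,1).

From H_k ≅ ker(∂_k) / im(∂_{k+1}) we obtain:

  H_0: rank C_0 − rank ∂_1 = 7 − 6 = 1, and the invariant factors of ∂_1 are all 1, so H_0 ≅ Z.
  H_1: rank ker ∂_1 − rank ∂_2 = (10 − 6) − 3 = 1, and the invariant factors of ∂_2 are all 1, so H_1 ≅ Z.
  H_2: rank ker ∂_2 − rank ∂_3 = (3 − 3) − 0 = 0, and there is no ∂_3, so H_2 ≅ 0.

H_0 ≅ Z,  H_1 ≅ Z,  H_2 = 0.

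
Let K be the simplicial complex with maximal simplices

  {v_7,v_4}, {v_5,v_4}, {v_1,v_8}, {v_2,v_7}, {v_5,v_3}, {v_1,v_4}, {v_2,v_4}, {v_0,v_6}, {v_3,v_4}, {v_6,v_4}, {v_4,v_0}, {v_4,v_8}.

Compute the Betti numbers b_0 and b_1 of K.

K has 9 vertices, 12 edges.
rank ∂_0 = 0, rank ∂_1 = 8 ⇒ b_0 = 9 − 0 − 8 = 1; all invariant factors of ∂_1 are 1 so no torsion. So H_0 = Z.
rank ∂_1 = 8, rank ∂_2 = 0 ⇒ b_1 = 12 − 8 − 0 = 4. So H_1 = Z^4.

b_0 = 1, b_1 = 4.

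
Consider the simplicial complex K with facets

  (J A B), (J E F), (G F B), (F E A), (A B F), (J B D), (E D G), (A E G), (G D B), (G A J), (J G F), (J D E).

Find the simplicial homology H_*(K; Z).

Fix the vertex order A < B < D < E < F < G < J and write every simplex with vertices in increasing order. Then dim K = 2 and the simplices of K are:

  0-simplices (7): A, B, D, E, F, G, J
  1-simplices (18): AB, AE, AF, AG, AJ, BD, BF, BG, BJ, DE, DG, DJ, EF, EG, EJ, FG, FJ, GJ
  2-simplices (12): ABF, ABJ, AEF, AEG, AGJ, BDG, BDJ, BFG, DEG, DEJ, EFJ, FGJ

giving chain groups C_0 ≅ Z^7, C_1 ≅ Z^18, C_2 ≅ Z^12.

Boundary ∂_1: C_1 → C_0 maps an edge to its endpoints' difference, ∂[p,q] = q − p. For instance
  ∂DG = G − D.
This gives a 7×18 integer matrix of rank 6; reducing to Smith normal form yields diagonal entries (1,1,1,1,1,1).

Boundary ∂_2: C_2 → C_1 sends each 2-simplex [p,q,r] to [q,r] − [p,r] + [p,q]. For instance
  ∂DEJ = EJ − DJ + DE,
  ∂BDJ = DJ − BJ + BD.
As a 18×12 matrix over Z this has rank 12, with invariant factors (1,1,1,1,1,1,1,1,1,1,1,2).

Reading off H_k = ker ∂_k / im ∂_{k+1}:

  H_0: rank C_0 − rank ∂_1 = 7 − 6 = 1, and the invariant factors of ∂_1 are all 1, so H_0 ≅ Z.
  H_1: rank ker ∂_1 − rank ∂_2 = (18 − 6) − 12 = 0, and ∂_2 has invariant factor 2 > 1, so H_1 ≅ Z/2.
  H_2: rank ker ∂_2 − rank ∂_3 = (12 − 12) − 0 = 0, and there is no ∂_3, so H_2 ≅ 0.

H_0 ≅ Z,  H_1 ≅ Z/2,  H_2 = 0.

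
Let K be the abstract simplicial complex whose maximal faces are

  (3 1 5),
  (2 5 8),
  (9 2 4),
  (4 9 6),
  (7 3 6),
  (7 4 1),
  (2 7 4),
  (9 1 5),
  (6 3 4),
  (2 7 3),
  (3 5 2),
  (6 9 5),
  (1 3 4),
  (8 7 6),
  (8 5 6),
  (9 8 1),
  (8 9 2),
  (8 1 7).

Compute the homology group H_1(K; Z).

Take the total order 1 < 2 < 3 < 4 < 5 < 6 < 7 < 8 < 9 on the vertex set. Then K (dimension 2) consists of the simplices:

  0-simplices (9): [1], [2], [3], [4], [5], [6], [7], [8], [9]
  1-simplices (27): (27 of them)
  2-simplices (18): [1,3,4], [1,3,5], [1,4,7], [1,5,9], [1,7,8], [1,8,9], [2,3,5], [2,3,7], [2,4,7], [2,4,9], [2,5,8], [2,8,9], [3,4,6], [3,6,7], [4,6,9], [5,6,8], [5,6,9], [6,7,8]

Hence C_0 ≅ Z^9, C_1 ≅ Z^27, C_2 ≅ Z^18.

The boundary map ∂_1: C_1 → C_0 sends each edge [p,q] (with p < q) to q − p.
This gives a 9×27 integer matrix of rank 8; reducing to Smith normal form yields diagonal entries (1,1,1,1,1,1,1,1).

The boundary map ∂_2: C_2 → C_1 maps a triangle to the signed sum of its edges. For instance
  ∂[3,4,6] = [4,6] − [3,6] + [3,4],
  ∂[2,3,5] = [3,5] − [2,5] + [2,3].
This gives a 27×18 integer matrix of rank 18; reducing to Smith normal form yields diagonal entries (1,1,1,1,1,1,1,1,1,1,1,1,1,1,1,1,1,2).

Computing H_k = (kernel of ∂_k) / (image of ∂_{k+1}):

  H_1: rank ker ∂_1 − rank ∂_2 = (27 − 8) − 18 = 1, and ∂_2 has invariant factor 2 > 1, so H_1 ≅ Z × Z/2.

(K is a triangulation of the Klein bottle.)

H_1 = Z × Z/2.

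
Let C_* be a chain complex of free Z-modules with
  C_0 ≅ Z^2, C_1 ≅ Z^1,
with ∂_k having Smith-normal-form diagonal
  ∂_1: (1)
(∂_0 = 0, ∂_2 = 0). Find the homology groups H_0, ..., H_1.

H_0: b_0 = 2 − 0 − 1 = 1; torsion from ∂_1 factors > 1: none. So H_0 ≅ Z.
H_1: b_1 = 1 − 1 − 0 = 0; torsion from ∂_2 factors > 1: none. So H_1 ≅ 0.

H_0 ≅ Z,  H_1 = 0.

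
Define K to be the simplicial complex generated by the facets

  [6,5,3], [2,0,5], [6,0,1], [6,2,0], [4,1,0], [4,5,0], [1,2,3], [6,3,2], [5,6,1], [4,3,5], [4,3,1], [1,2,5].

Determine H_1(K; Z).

H_1 ≅ Z/2Z.

K has 7 vertices, 18 edges, 12 triangles.
rank ∂_1 = 6, rank ∂_2 = 12 ⇒ b_1 = 18 − 6 − 12 = 0; ∂_2 has invariant factor(s) [2] giving torsion. So H_1 = Z/2Z.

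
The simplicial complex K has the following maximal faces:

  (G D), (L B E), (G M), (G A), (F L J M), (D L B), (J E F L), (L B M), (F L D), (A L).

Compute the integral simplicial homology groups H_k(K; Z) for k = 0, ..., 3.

Order the vertices as A < B < D < E < F < G < J < L < M. Listing each simplex with vertices in this order, K has dimension 3 with simplices:

  0-simplices (9): A, B, D, E, F, G, J, L, M
  1-simplices (19): AG, AL, BD, BE, BL, BM, DF, DG, DL, EF, EJ, EL, FJ, FL, FM, GM, JL, JM, LM
  2-simplices (11): BDL, BEL, BLM, DFL, EFJ, EFL, EJL, FJL, FJM, FLM, JLM
  3-simplices (2): EFJL, FJLM

Hence C_0 ≅ Z^9, C_1 ≅ Z^19, C_2 ≅ Z^11, C_3 ≅ Z^2.

∂_1: C_1 → C_0 maps an edge to its endpoints' difference, ∂[p,q] = q − p. For instance
  ∂DL = L − D.
As a 9×19 matrix over Z this has rank 8, with invariant factors (1,1,1,1,1,1,1,1).

Boundary ∂_2: C_2 → C_1 acts by ∂[p,q,r] = [q,r] − [p,r] + [p,q]. For instance
  ∂FLM = LM − FM + FL,
  ∂EFJ = FJ − EJ + EF.
As a 19×11 matrix over Z this has rank 9, with invariant factors (1,1,1,1,1,1,1,1,1).

Boundary ∂_3: C_3 → C_2 sends each 3-simplex σ to the alternating sum Σ_i (−1)^i (σ with its i-th vertex removed). For instance
  ∂FJLM = JLM − FLM + FJM − FJL,
  ∂EFJL = FJL − EJL + EFL − EFJ.
The 11×2 boundary matrix has rank 2 and Smith normal form diag(1,1).

Computing H_k = (kernel of ∂_k) / (image of ∂_{k+1}):

  H_0: rank C_0 − rank ∂_1 = 9 − 8 = 1, and the invariant factors of ∂_1 are all 1, so H_0 ≅ Z.
  H_1: rank ker ∂_1 − rank ∂_2 = (19 − 8) − 9 = 2, and the invariant factors of ∂_2 are all 1, so H_1 ≅ Z^2.
  H_2: rank ker ∂_2 − rank ∂_3 = (11 − 9) − 2 = 0, and the invariant factors of ∂_3 are all 1, so H_2 ≅ 0.
  H_3: rank ker ∂_3 − rank ∂_4 = (2 − 2) − 0 = 0, and there is no ∂_4, so H_3 ≅ 0.

As a check, the Euler characteristic is 9 − 19 + 11 − 2 = -1, which agrees with 1 − 2 + 0 − 0 = -1.

H_0 ≅ Z,  H_1 ≅ Z^2,  H_2 = 0,  H_3 = 0.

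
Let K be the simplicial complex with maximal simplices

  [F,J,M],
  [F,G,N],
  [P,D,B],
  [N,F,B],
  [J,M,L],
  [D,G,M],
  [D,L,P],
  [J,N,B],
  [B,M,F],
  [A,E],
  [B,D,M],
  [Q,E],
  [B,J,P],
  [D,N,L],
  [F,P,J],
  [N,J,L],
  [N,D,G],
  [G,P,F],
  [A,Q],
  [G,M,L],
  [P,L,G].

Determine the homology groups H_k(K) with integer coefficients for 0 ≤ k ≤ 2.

Order the vertices as A < B < D < E < F < G < J < L < M < N < P < Q. Listing each simplex with vertices in this order, K has dimension 2 with simplices:

  0-simplices (12): A, B, D, E, F, G, J, L, M, N, P, Q
  1-simplices (30): AE, AQ, BD, BF, BJ, BM, BN, BP, DG, DL, DM, DN, DP, EQ, FG, FJ, FM, FN, FP, GL, GM, GN, GP, JL, JM, JN, JP, LM, LN, LP
  2-simplices (18): BDM, BDP, BFM, BFN, BJN, BJP, DGM, DGN, DLN, DLP, FGN, FGP, FJM, FJP, GLM, GLP, JLM, JLN

so the chain groups are C_0 ≅ Z^12, C_1 ≅ Z^30, C_2 ≅ Z^18.

Boundary ∂_1: C_1 → C_0 sends each edge [p,q] (with p < q) to q − p.
This gives a 12×30 integer matrix of rank 10; reducing to Smith normal form yields diagonal entries (1,1,1,1,1,1,1,1,1,1).

∂_2: C_2 → C_1 acts by ∂[p,q,r] = [q,r] − [p,r] + [p,q]. For instance
  ∂BJP = JP − BP + BJ,
  ∂FGP = GP − FP + FG.
This gives a 30×18 integer matrix of rank 18; reducing to Smith normal form yields diagonal entries (1,1,1,1,1,1,1,1,1,1,1,1,1,1,1,1,1,2).

From H_k ≅ ker(∂_k) / im(∂_{k+1}) we obtain:

  H_0: rank C_0 − rank ∂_1 = 12 − 10 = 2, and the invariant factors of ∂_1 are all 1, so H_0 ≅ Z^2.
  H_1: rank ker ∂_1 − rank ∂_2 = (30 − 10) − 18 = 2, and ∂_2 has invariant factor 2 > 1, so H_1 ≅ Z^2 ⊕ Z/2.
  H_2: rank ker ∂_2 − rank ∂_3 = (18 − 18) − 0 = 0, and there is no ∂_3, so H_2 ≅ 0.

As a check, the Euler characteristic is 12 − 30 + 18 = 0, which agrees with 2 − 2 + 0 = 0.
(K is a triangulation of the disjoint union of the Klein bottle and the circle S^1.)

H_0 = Z^2,  H_1 = Z^2 ⊕ Z/2,  H_2 = 0.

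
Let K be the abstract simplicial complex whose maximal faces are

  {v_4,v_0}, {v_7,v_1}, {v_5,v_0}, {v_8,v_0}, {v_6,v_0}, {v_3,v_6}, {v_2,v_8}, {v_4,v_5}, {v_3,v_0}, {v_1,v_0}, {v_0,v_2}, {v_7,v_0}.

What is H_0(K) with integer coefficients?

H_0 = Z.

We work with the vertex ordering v_0 < v_1 < v_2 < v_3 < v_4 < v_5 < v_6 < v_7 < v_8. The simplices of K, each written with vertices in increasing order, are:

  0-simplices (9): [v_0], [v_1], [v_2], [v_3], [v_4], [v_5], [v_6], [v_7], [v_8]
  1-simplices (12): [v_0,v_1], [v_0,v_2], [v_0,v_3], [v_0,v_4], [v_0,v_5], [v_0,v_6], [v_0,v_7], [v_0,v_8], [v_1,v_7], [v_2,v_8], [v_3,v_6], [v_4,v_5]

so the chain groups are C_0 ≅ Z^9, C_1 ≅ Z^12.

∂_1: C_1 → C_0 is given by ∂[p,q] = [q] − [p].
The resulting 9×12 matrix has rank 8, and its Smith normal form has invariant factors (1,1,1,1,1,1,1,1).

Reading off H_k = ker ∂_k / im ∂_{k+1}:

  H_0: rank C_0 − rank ∂_1 = 9 − 8 = 1, and the invariant factors of ∂_1 are all 1, so H_0 = Z.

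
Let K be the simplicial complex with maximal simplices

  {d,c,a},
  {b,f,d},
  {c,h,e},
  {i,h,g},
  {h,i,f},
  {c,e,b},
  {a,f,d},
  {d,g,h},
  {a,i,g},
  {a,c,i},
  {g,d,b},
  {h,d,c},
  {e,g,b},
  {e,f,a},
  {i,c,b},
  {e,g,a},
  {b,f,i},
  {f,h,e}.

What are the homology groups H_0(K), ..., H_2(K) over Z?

We work with the vertex ordering a < b < c < d < e < f < g < h < i. The simplices of K, each written with vertices in increasing order, are:

  0-simplices (9): a, b, c, d, e, f, g, h, i
  1-simplices (27): ac, ad, ae, af, ag, ai, bc, bd, be, bf, bg, bi, cd, ce, ch, ci, df, dg, dh, ef, eg, eh, fh, fi, gh, gi, hi
  2-simplices (18): acd, aci, adf, aef, aeg, agi, bce, bci, bdf, bdg, beg, bfi, cdh, ceh, dgh, efh, fhi, ghi

giving chain groups C_0 ≅ Z^9, C_1 ≅ Z^27, C_2 ≅ Z^18.

The boundary map ∂_1: C_1 → C_0 sends each edge [p,q] (with p < q) to q − p. For instance
  ∂ac = c − a.
The 9×27 boundary matrix has rank 8 and Smith normal form diag(1,1,1,1,1,1,1,1).

∂_2: C_2 → C_1 acts by ∂[p,q,r] = [q,r] − [p,r] + [p,q]. For instance
  ∂adf = df − af + ad,
  ∂ghi = hi − gi + gh.
As a 27×18 matrix over Z this has rank 17, with invariant factors (1,1,1,1,1,1,1,1,1,1,1,1,1,1,1,1,1).

Computing H_k = (kernel of ∂_k) / (image of ∂_{k+1}):

  H_0: rank C_0 − rank ∂_1 = 9 − 8 = 1, and the invariant factors of ∂_1 are all 1, so H_0 = Z.
  H_1: rank ker ∂_1 − rank ∂_2 = (27 − 8) − 17 = 2, and the invariant factors of ∂_2 are all 1, so H_1 = Z^2.
  H_2: rank ker ∂_2 − rank ∂_3 = (18 − 17) − 0 = 1, and there is no ∂_3, so H_2 = Z.

As a check, the Euler characteristic is 9 − 27 + 18 = 0, which agrees with 1 − 2 + 1 = 0.

H_0 = Z,  H_1 = Z^2,  H_2 = Z.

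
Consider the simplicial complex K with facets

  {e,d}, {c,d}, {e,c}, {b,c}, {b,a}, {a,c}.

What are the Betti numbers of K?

b_0 = 1, b_1 = 2.

We work with the vertex ordering a < b < c < d < e. The simplices of K, each written with vertices in increasing order, are:

  0-simplices (5): a, b, c, d, e
  1-simplices (6): ab, ac, bc, cd, ce, de

so the chain groups are C_0 ≅ Z^5, C_1 ≅ Z^6.

The boundary map ∂_1: C_1 → C_0 sends each edge [p,q] (with p < q) to q − p. For instance
  ∂ab = b − a.
The 5×6 boundary matrix has rank 4 and Smith normal form diag(1,1,1,1).

Reading off H_k = ker ∂_k / im ∂_{k+1}:

  H_0: rank C_0 − rank ∂_1 = 5 − 4 = 1, and the invariant factors of ∂_1 are all 1, so H_0 = Z.
  H_1: rank ker ∂_1 − rank ∂_2 = (6 − 4) − 0 = 2, and there is no ∂_2, so H_1 = Z^2.

As a check, the Euler characteristic is 5 − 6 = -1, which agrees with 1 − 2 = -1.

Hence the Betti numbers are b_0 = 1, b_1 = 2.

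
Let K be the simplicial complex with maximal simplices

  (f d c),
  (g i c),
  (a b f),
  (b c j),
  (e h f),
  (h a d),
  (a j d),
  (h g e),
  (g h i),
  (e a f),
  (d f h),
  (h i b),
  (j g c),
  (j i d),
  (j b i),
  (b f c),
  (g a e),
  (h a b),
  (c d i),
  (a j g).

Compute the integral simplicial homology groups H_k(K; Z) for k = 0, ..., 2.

H_0 ≅ Z,  H_1 ≅ Z ⊕ Z/2,  H_2 = 0.

Order the vertices as a < b < c < d < e < f < g < h < i < j. Listing each simplex with vertices in this order, K has dimension 2 with simplices:

  0-simplices (10): a, b, c, d, e, f, g, h, i, j
  1-simplices (30): ab, ad, ae, af, ag, ah, aj, bc, bf, bh, bi, bj, cd, cf, cg, ci, cj, df, dh, di, dj, ef, eg, eh, fh, gh, gi, gj, hi, ij
  2-simplices (20): abf, abh, adh, adj, aef, aeg, agj, bcf, bcj, bhi, bij, cdf, cdi, cgi, cgj, dfh, dij, efh, egh, ghi

giving chain groups C_0 ≅ Z^10, C_1 ≅ Z^30, C_2 ≅ Z^20.

Boundary ∂_1: C_1 → C_0 is given by ∂[p,q] = [q] − [p].
The resulting 10×30 matrix has rank 9, and its Smith normal form has invariant factors (1,1,1,1,1,1,1,1,1).

The boundary map ∂_2: C_2 → C_1 sends each 2-simplex [p,q,r] to [q,r] − [p,r] + [p,q]. For instance
  ∂bhi = hi − bi + bh,
  ∂aeg = eg − ag + ae.
The 30×20 boundary matrix has rank 20 and Smith normal form diag(1,1,1,1,1,1,1,1,1,1,1,1,1,1,1,1,1,1,1,2).

From H_k ≅ ker(∂_k) / im(∂_{k+1}) we obtain:

  H_0: rank C_0 − rank ∂_1 = 10 − 9 = 1, and the invariant factors of ∂_1 are all 1, so H_0 = Z.
  H_1: rank ker ∂_1 − rank ∂_2 = (30 − 9) − 20 = 1, and ∂_2 has invariant factor 2 > 1, so H_1 = Z ⊕ Z/2.
  H_2: rank ker ∂_2 − rank ∂_3 = (20 − 20) − 0 = 0, and there is no ∂_3, so H_2 = 0.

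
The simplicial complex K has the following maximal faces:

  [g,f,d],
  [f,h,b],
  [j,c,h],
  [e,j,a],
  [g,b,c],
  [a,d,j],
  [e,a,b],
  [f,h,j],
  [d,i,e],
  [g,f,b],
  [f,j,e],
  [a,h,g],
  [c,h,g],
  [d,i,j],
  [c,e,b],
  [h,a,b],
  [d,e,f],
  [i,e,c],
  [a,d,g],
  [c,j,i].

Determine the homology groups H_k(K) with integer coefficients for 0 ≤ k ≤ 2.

Fix the vertex order a < b < c < d < e < f < g < h < i < j and write every simplex with vertices in increasing order. Then dim K = 2 and the simplices of K are:

  0-simplices (10): a, b, c, d, e, f, g, h, i, j
  1-simplices (30): ab, ad, ae, ag, ah, aj, bc, be, bf, bg, bh, ce, cg, ch, ci, cj, de, df, dg, di, dj, ef, ei, ej, fg, fh, fj, gh, hj, ij
  2-simplices (20): abe, abh, adg, adj, aej, agh, bce, bcg, bfg, bfh, cei, cgh, chj, cij, def, dei, dfg, dij, efj, fhj

giving chain groups C_0 ≅ Z^10, C_1 ≅ Z^30, C_2 ≅ Z^20.

Boundary ∂_1: C_1 → C_0 is given by ∂[p,q] = [q] − [p].
The resulting 10×30 matrix has rank 9, and its Smith normal form has invariant factors (1,1,1,1,1,1,1,1,1).

Boundary ∂_2: C_2 → C_1 acts by ∂[p,q,r] = [q,r] − [p,r] + [p,q]. For instance
  ∂adg = dg − ag + ad,
  ∂fhj = hj − fj + fh.
The 30×20 boundary matrix has rank 20 and Smith normal form diag(1,1,1,1,1,1,1,1,1,1,1,1,1,1,1,1,1,1,1,2).

From H_k ≅ ker(∂_k) / im(∂_{k+1}) we obtain:

  H_0: rank C_0 − rank ∂_1 = 10 − 9 = 1, and the invariant factors of ∂_1 are all 1, so H_0 = Z.
  H_1: rank ker ∂_1 − rank ∂_2 = (30 − 9) − 20 = 1, and ∂_2 has invariant factor 2 > 1, so H_1 = Z ⊕ Z/2.
  H_2: rank ker ∂_2 − rank ∂_3 = (20 − 20) − 0 = 0, and there is no ∂_3, so H_2 = 0.

As a check, the Euler characteristic is 10 − 30 + 20 = 0, which agrees with 1 − 1 + 0 = 0.

H_0 = Z,  H_1 = Z ⊕ Z/2,  H_2 = 0.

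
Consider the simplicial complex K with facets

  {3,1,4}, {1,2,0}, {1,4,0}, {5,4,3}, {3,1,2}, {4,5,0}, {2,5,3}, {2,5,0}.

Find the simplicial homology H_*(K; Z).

H_0 ≅ Z,  H_1 = 0,  H_2 ≅ Z.

Fix the vertex order 0 < 1 < 2 < 3 < 4 < 5 and write every simplex with vertices in increasing order. Then dim K = 2 and the simplices of K are:

  0-simplices (6): [0], [1], [2], [3], [4], [5]
  1-simplices (12): [0,1], [0,2], [0,4], [0,5], [1,2], [1,3], [1,4], [2,3], [2,5], [3,4], [3,5], [4,5]
  2-simplices (8): [0,1,2], [0,1,4], [0,2,5], [0,4,5], [1,2,3], [1,3,4], [2,3,5], [3,4,5]

so the chain groups are C_0 ≅ Z^6, C_1 ≅ Z^12, C_2 ≅ Z^8.

∂_1: C_1 → C_0 sends each edge [p,q] (with p < q) to q − p. For instance
  ∂[0,5] = [5] − [0].
The resulting 6×12 matrix has rank 5, and its Smith normal form has invariant factors (1,1,1,1,1).

∂_2: C_2 → C_1 maps a triangle to the signed sum of its edges. For instance
  ∂[0,1,4] = [1,4] − [0,4] + [0,1],
  ∂[1,3,4] = [3,4] − [1,4] + [1,3].
As a 12×8 matrix over Z this has rank 7, with invariant factors (1,1,1,1,1,1,1).

Now H_k = ker ∂_k / im ∂_{k+1}, so:

  H_0: rank C_0 − rank ∂_1 = 6 − 5 = 1, and the invariant factors of ∂_1 are all 1, so H_0 = Z.
  H_1: rank ker ∂_1 − rank ∂_2 = (12 − 5) − 7 = 0, and the invariant factors of ∂_2 are all 1, so H_1 = 0.
  H_2: rank ker ∂_2 − rank ∂_3 = (8 − 7) − 0 = 1, and there is no ∂_3, so H_2 = Z.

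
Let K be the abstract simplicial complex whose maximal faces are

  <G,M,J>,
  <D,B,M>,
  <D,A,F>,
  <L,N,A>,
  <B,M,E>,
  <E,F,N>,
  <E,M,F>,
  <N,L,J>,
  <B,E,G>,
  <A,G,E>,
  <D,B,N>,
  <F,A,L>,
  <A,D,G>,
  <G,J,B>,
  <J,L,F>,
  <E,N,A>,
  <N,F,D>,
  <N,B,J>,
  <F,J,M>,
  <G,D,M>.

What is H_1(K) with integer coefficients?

Order the vertices as A < B < D < E < F < G < J < L < M < N. Listing each simplex with vertices in this order, K has dimension 2 with simplices:

  0-simplices (10): A, B, D, E, F, G, J, L, M, N
  1-simplices (30): AD, AE, AF, AG, AL, AN, BD, BE, BG, BJ, BM, BN, DF, DG, DM, DN, EF, EG, EM, EN, FJ, FL, FM, FN, GJ, GM, JL, JM, JN, LN
  2-simplices (20): ADF, ADG, AEG, AEN, AFL, ALN, BDM, BDN, BEG, BEM, BGJ, BJN, DFN, DGM, EFM, EFN, FJL, FJM, GJM, JLN

giving chain groups C_0 ≅ Z^10, C_1 ≅ Z^30, C_2 ≅ Z^20.

∂_1: C_1 → C_0 sends each edge [p,q] (with p < q) to q − p.
The resulting 10×30 matrix has rank 9, and its Smith normal form has invariant factors (1,1,1,1,1,1,1,1,1).

∂_2: C_2 → C_1 acts by ∂[p,q,r] = [q,r] − [p,r] + [p,q]. For instance
  ∂BEG = EG − BG + BE,
  ∂BJN = JN − BN + BJ.
The resulting 30×20 matrix has rank 20, and its Smith normal form has invariant factors (1,1,1,1,1,1,1,1,1,1,1,1,1,1,1,1,1,1,1,2).

Reading off H_k = ker ∂_k / im ∂_{k+1}:

  H_1: rank ker ∂_1 − rank ∂_2 = (30 − 9) − 20 = 1, and ∂_2 has invariant factor 2 > 1, so H_1 ≅ Z ⊕ Z_2.

H_1 ≅ Z ⊕ Z_2.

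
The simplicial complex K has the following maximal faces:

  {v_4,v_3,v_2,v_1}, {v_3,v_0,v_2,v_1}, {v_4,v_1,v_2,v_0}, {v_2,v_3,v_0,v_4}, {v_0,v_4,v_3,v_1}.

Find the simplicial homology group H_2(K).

H_2 = 0.

Fix the vertex order v_0 < v_1 < v_2 < v_3 < v_4 and write every simplex with vertices in increasing order. Then dim K = 3 and the simplices of K are:

  0-simplices (5): [v_0], [v_1], [v_2], [v_3], [v_4]
  1-simplices (10): [v_0,v_1], [v_0,v_2], [v_0,v_3], [v_0,v_4], [v_1,v_2], [v_1,v_3], [v_1,v_4], [v_2,v_3], [v_2,v_4], [v_3,v_4]
  2-simplices (10): [v_0,v_1,v_2], [v_0,v_1,v_3], [v_0,v_1,v_4], [v_0,v_2,v_3], [v_0,v_2,v_4], [v_0,v_3,v_4], [v_1,v_2,v_3], [v_1,v_2,v_4], [v_1,v_3,v_4], [v_2,v_3,v_4]
  3-simplices (5): [v_0,v_1,v_2,v_3], [v_0,v_1,v_2,v_4], [v_0,v_1,v_3,v_4], [v_0,v_2,v_3,v_4], [v_1,v_2,v_3,v_4]

giving chain groups C_0 ≅ Z^5, C_1 ≅ Z^10, C_2 ≅ Z^10, C_3 ≅ Z^5.

The boundary map ∂_1: C_1 → C_0 is given by ∂[p,q] = [q] − [p]. For instance
  ∂[v_2,v_3] = [v_3] − [v_2].
This gives a 5×10 integer matrix of rank 4; reducing to Smith normal form yields diagonal entries (1,1,1,1).

Boundary ∂_2: C_2 → C_1 maps a triangle to the signed sum of its edges. For instance
  ∂[v_0,v_2,v_4] = [v_2,v_4] − [v_0,v_4] + [v_0,v_2],
  ∂[v_1,v_2,v_4] = [v_2,v_4] − [v_1,v_4] + [v_1,v_2].
The resulting 10×10 matrix has rank 6, and its Smith normal form has invariant factors (1,1,1,1,1,1).

Boundary ∂_3: C_3 → C_2 sends each 3-simplex σ to the alternating sum Σ_i (−1)^i (σ with its i-th vertex removed). For instance
  ∂[v_0,v_1,v_2,v_4] = [v_1,v_2,v_4] − [v_0,v_2,v_4] + [v_0,v_1,v_4] − [v_0,v_1,v_2],
  ∂[v_0,v_1,v_2,v_3] = [v_1,v_2,v_3] − [v_0,v_2,v_3] + [v_0,v_1,v_3] − [v_0,v_1,v_2].
This gives a 10×5 integer matrix of rank 4; reducing to Smith normal form yields diagonal entries (1,1,1,1).

From H_k ≅ ker(∂_k) / im(∂_{k+1}) we obtain:

  H_2: rank ker ∂_2 − rank ∂_3 = (10 − 6) − 4 = 0, and the invariant factors of ∂_3 are all 1, so H_2 ≅ 0.

(K is a triangulation of the 3-sphere S^3.)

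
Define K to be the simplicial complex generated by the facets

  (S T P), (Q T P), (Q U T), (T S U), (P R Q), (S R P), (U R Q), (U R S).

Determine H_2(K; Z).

We work with the vertex ordering P < Q < R < S < T < U. The simplices of K, each written with vertices in increasing order, are:

  0-simplices (6): P, Q, R, S, T, U
  1-simplices (12): PQ, PR, PS, PT, QR, QT, QU, RS, RU, ST, SU, TU
  2-simplices (8): PQR, PQT, PRS, PST, QRU, QTU, RSU, STU

Hence C_0 ≅ Z^6, C_1 ≅ Z^12, C_2 ≅ Z^8.

The boundary map ∂_1: C_1 → C_0 maps an edge to its endpoints' difference, ∂[p,q] = q − p. For instance
  ∂QU = U − Q.
This gives a 6×12 integer matrix of rank 5; reducing to Smith normal form yields diagonal entries (1,1,1,1,1).

The boundary map ∂_2: C_2 → C_1 sends each 2-simplex [p,q,r] to [q,r] − [p,r] + [p,q]. For instance
  ∂STU = TU − SU + ST,
  ∂PQT = QT − PT + PQ.
This gives a 12×8 integer matrix of rank 7; reducing to Smith normal form yields diagonal entries (1,1,1,1,1,1,1).

Now H_k = ker ∂_k / im ∂_{k+1}, so:

  H_2: rank ker ∂_2 − rank ∂_3 = (8 − 7) − 0 = 1, and there is no ∂_3, so H_2 ≅ Z.

(K is a triangulation of the 2-sphere S^2.)

H_2 ≅ Z.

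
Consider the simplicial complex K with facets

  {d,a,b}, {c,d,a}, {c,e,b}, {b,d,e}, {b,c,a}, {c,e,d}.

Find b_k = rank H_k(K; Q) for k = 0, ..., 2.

Order the vertices as a < b < c < d < e. Listing each simplex with vertices in this order, K has dimension 2 with simplices:

  0-simplices (5): a, b, c, d, e
  1-simplices (9): ab, ac, ad, bc, bd, be, cd, ce, de
  2-simplices (6): abc, abd, acd, bce, bde, cde

Hence C_0 ≅ Z^5, C_1 ≅ Z^9, C_2 ≅ Z^6.

The boundary map ∂_1: C_1 → C_0 maps an edge to its endpoints' difference, ∂[p,q] = q − p. For instance
  ∂de = e − d.
As a 5×9 matrix over Z this has rank 4, with invariant factors (1,1,1,1).

∂_2: C_2 → C_1 maps a triangle to the signed sum of its edges. For instance
  ∂bce = ce − be + bc,
  ∂acd = cd − ad + ac.
This gives a 9×6 integer matrix of rank 5; reducing to Smith normal form yields diagonal entries (1,1,1,1,1).

From H_k ≅ ker(∂_k) / im(∂_{k+1}) we obtain:

  H_0: rank C_0 − rank ∂_1 = 5 − 4 = 1, and the invariant factors of ∂_1 are all 1, so H_0 ≅ Z.
  H_1: rank ker ∂_1 − rank ∂_2 = (9 − 4) − 5 = 0, and the invariant factors of ∂_2 are all 1, so H_1 ≅ 0.
  H_2: rank ker ∂_2 − rank ∂_3 = (6 − 5) − 0 = 1, and there is no ∂_3, so H_2 ≅ Z.

Hence the Betti numbers are b_0 = 1, b_1 = 0, b_2 = 1.

b_0 = 1, b_1 = 0, b_2 = 1.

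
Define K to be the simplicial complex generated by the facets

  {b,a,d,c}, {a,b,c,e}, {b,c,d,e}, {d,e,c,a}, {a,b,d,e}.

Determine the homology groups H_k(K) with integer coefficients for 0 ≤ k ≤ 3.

Take the total order a < b < c < d < e on the vertex set. Then K (dimension 3) consists of the simplices:

  0-simplices (5): a, b, c, d, e
  1-simplices (10): ab, ac, ad, ae, bc, bd, be, cd, ce, de
  2-simplices (10): abc, abd, abe, acd, ace, ade, bcd, bce, bde, cde
  3-simplices (5): abcd, abce, abde, acde, bcde

giving chain groups C_0 ≅ Z^5, C_1 ≅ Z^10, C_2 ≅ Z^10, C_3 ≅ Z^5.

∂_1: C_1 → C_0 is given by ∂[p,q] = [q] − [p].
This gives a 5×10 integer matrix of rank 4; reducing to Smith normal form yields diagonal entries (1,1,1,1).

The boundary map ∂_2: C_2 → C_1 acts by ∂[p,q,r] = [q,r] − [p,r] + [p,q]. For instance
  ∂abe = be − ae + ab,
  ∂abc = bc − ac + ab.
The 10×10 boundary matrix has rank 6 and Smith normal form diag(1,1,1,1,1,1).

Boundary ∂_3: C_3 → C_2 sends each 3-simplex σ to the alternating sum Σ_i (−1)^i (σ with its i-th vertex removed). For instance
  ∂abde = bde − ade + abe − abd,
  ∂abce = bce − ace + abe − abc.
As a 10×5 matrix over Z this has rank 4, with invariant factors (1,1,1,1).

From H_k ≅ ker(∂_k) / im(∂_{k+1}) we obtain:

  H_0: rank C_0 − rank ∂_1 = 5 − 4 = 1, and the invariant factors of ∂_1 are all 1, so H_0 ≅ Z.
  H_1: rank ker ∂_1 − rank ∂_2 = (10 − 4) − 6 = 0, and the invariant factors of ∂_2 are all 1, so H_1 ≅ 0.
  H_2: rank ker ∂_2 − rank ∂_3 = (10 − 6) − 4 = 0, and the invariant factors of ∂_3 are all 1, so H_2 ≅ 0.
  H_3: rank ker ∂_3 − rank ∂_4 = (5 − 4) − 0 = 1, and there is no ∂_4, so H_3 ≅ Z.

As a check, the Euler characteristic is 5 − 10 + 10 − 5 = 0, which agrees with 1 − 0 + 0 − 1 = 0.

H_0 ≅ Z,  H_1 = 0,  H_2 = 0,  H_3 ≅ Z.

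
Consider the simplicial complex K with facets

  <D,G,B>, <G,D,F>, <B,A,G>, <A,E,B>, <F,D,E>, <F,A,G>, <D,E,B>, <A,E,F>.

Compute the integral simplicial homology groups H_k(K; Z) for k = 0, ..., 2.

H_0 = Z,  H_1 = 0,  H_2 = Z.

We work with the vertex ordering A < B < D < E < F < G. The simplices of K, each written with vertices in increasing order, are:

  0-simplices (6): A, B, D, E, F, G
  1-simplices (12): AB, AE, AF, AG, BD, BE, BG, DE, DF, DG, EF, FG
  2-simplices (8): ABE, ABG, AEF, AFG, BDE, BDG, DEF, DFG

Hence C_0 ≅ Z^6, C_1 ≅ Z^12, C_2 ≅ Z^8.

Boundary ∂_1: C_1 → C_0 sends each edge [p,q] (with p < q) to q − p. For instance
  ∂DG = G − D.
The resulting 6×12 matrix has rank 5, and its Smith normal form has invariant factors (1,1,1,1,1).

The boundary map ∂_2: C_2 → C_1 acts by ∂[p,q,r] = [q,r] − [p,r] + [p,q]. For instance
  ∂BDE = DE − BE + BD,
  ∂DEF = EF − DF + DE.
The 12×8 boundary matrix has rank 7 and Smith normal form diag(1,1,1,1,1,1,1).

Computing H_k = (kernel of ∂_k) / (image of ∂_{k+1}):

  H_0: rank C_0 − rank ∂_1 = 6 − 5 = 1, and the invariant factors of ∂_1 are all 1, so H_0 ≅ Z.
  H_1: rank ker ∂_1 − rank ∂_2 = (12 − 5) − 7 = 0, and the invariant factors of ∂_2 are all 1, so H_1 ≅ 0.
  H_2: rank ker ∂_2 − rank ∂_3 = (8 − 7) − 0 = 1, and there is no ∂_3, so H_2 ≅ Z.

(K is a triangulation of the 2-sphere S^2.)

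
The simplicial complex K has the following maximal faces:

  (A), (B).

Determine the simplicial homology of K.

H_0 = Z^2.

Order the vertices as A < B. Listing each simplex with vertices in this order, K has dimension 0 with simplices:

  0-simplices (2): A, B

giving chain groups C_0 ≅ Z^2.

Now H_k = ker ∂_k / im ∂_{k+1}, so:

  H_0: rank C_0 − rank ∂_1 = 2 − 0 = 2, and there is no ∂_1, so H_0 ≅ Z^2.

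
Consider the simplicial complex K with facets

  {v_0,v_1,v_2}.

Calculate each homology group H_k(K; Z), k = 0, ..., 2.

H_0 = Z,  H_1 = 0,  H_2 = 0.

Fix the vertex order v_0 < v_1 < v_2 and write every simplex with vertices in increasing order. Then dim K = 2 and the simplices of K are:

  0-simplices (3): [v_0], [v_1], [v_2]
  1-simplices (3): [v_0,v_1], [v_0,v_2], [v_1,v_2]
  2-simplices (1): [v_0,v_1,v_2]

so the chain groups are C_0 ≅ Z^3, C_1 ≅ Z^3, C_2 ≅ Z^1.

The boundary map ∂_1: C_1 → C_0 maps an edge to its endpoints' difference, ∂[p,q] = q − p.
This gives a 3×3 integer matrix of rank 2; reducing to Smith normal form yields diagonal entries (1,1).

The boundary map ∂_2: C_2 → C_1 acts by ∂[p,q,r] = [q,r] − [p,r] + [p,q]. For instance
  ∂[v_0,v_1,v_2] = [v_1,v_2] − [v_0,v_2] + [v_0,v_1].
This gives a 3×1 integer matrix of rank 1; reducing to Smith normal form yields diagonal entries (1).

Computing H_k = (kernel of ∂_k) / (image of ∂_{k+1}):

  H_0: rank C_0 − rank ∂_1 = 3 − 2 = 1, and the invariant factors of ∂_1 are all 1, so H_0 ≅ Z.
  H_1: rank ker ∂_1 − rank ∂_2 = (3 − 2) − 1 = 0, and the invariant factors of ∂_2 are all 1, so H_1 ≅ 0.
  H_2: rank ker ∂_2 − rank ∂_3 = (1 − 1) − 0 = 0, and there is no ∂_3, so H_2 ≅ 0.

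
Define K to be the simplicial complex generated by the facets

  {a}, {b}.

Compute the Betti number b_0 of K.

b_0 = 2.

K has 2 vertices.
rank ∂_0 = 0, rank ∂_1 = 0 ⇒ b_0 = 2 − 0 − 0 = 2. So H_0 = Z^2.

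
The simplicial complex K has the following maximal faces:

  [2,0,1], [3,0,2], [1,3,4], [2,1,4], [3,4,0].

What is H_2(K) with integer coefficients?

We work with the vertex ordering 0 < 1 < 2 < 3 < 4. The simplices of K, each written with vertices in increasing order, are:

  0-simplices (5): [0], [1], [2], [3], [4]
  1-simplices (10): [0,1], [0,2], [0,3], [0,4], [1,2], [1,3], [1,4], [2,3], [2,4], [3,4]
  2-simplices (5): [0,1,2], [0,2,3], [0,3,4], [1,2,4], [1,3,4]

Hence C_0 ≅ Z^5, C_1 ≅ Z^10, C_2 ≅ Z^5.

∂_1: C_1 → C_0 maps an edge to its endpoints' difference, ∂[p,q] = q − p. For instance
  ∂[1,3] = [3] − [1].
As a 5×10 matrix over Z this has rank 4, with invariant factors (1,1,1,1).

Boundary ∂_2: C_2 → C_1 sends each 2-simplex [p,q,r] to [q,r] − [p,r] + [p,q]. For instance
  ∂[0,3,4] = [3,4] − [0,4] + [0,3],
  ∂[0,1,2] = [1,2] − [0,2] + [0,1].
The resulting 10×5 matrix has rank 5, and its Smith normal form has invariant factors (1,1,1,1,1).

Now H_k = ker ∂_k / im ∂_{k+1}, so:

  H_2: rank ker ∂_2 − rank ∂_3 = (5 − 5) − 0 = 0, and there is no ∂_3, so H_2 ≅ 0.

H_2 = 0.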